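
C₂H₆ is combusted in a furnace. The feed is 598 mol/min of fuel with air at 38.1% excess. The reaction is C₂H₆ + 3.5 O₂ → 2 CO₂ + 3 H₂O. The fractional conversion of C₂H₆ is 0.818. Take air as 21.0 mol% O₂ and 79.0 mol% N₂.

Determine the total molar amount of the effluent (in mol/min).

14600 mol/min

Stoichiometric O₂ = 3.5 × 598 = 2093 mol/min; O₂ fed = 2093 × 1.381 = 2890 mol/min.
N₂ fed = 2890 × 79/21 = 10870 mol/min.
Fuel reacted = 0.818 × 598 → ξ = 489.2 mol/min.
Outlet (n = n₀ + ν ξ):
  C₂H₆: 598 − 1(489.2) = 108.8
  O₂: 2890 − 3.5(489.2) = 1178
  N₂: 10870 (inert)
  CO₂: 0 + 2(489.2) = 978.3
  H₂O: 0 + 3(489.2) = 1467
Total out = 108.8 + 1178 + 10870 + 978.3 + 1467 = 14610 mol/min.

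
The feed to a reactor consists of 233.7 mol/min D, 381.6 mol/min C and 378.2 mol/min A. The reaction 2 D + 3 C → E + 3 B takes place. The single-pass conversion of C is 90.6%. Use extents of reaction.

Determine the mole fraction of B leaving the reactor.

0.394

C reacted = 0.906 × 381.6 = 345.7 mol/min; ν_C = −3, so ξ = 345.7/3 = 115.2 mol/min.
Outlet amounts (n = n₀ + ν ξ):
  D: 233.7 − 2(115.2) = 3.214
  C: 381.6 − 3(115.2) = 35.87
  E: 0 + 1(115.2) = 115.2
  B: 0 + 3(115.2) = 345.7
  A: 378.2 (inert)
Total out = 878.3 mol/min; y_B = 345.7 / 878.3 = 0.3937.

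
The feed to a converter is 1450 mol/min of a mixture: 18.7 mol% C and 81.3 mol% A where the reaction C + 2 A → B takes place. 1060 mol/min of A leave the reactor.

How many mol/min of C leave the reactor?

212 mol/min

For A: n = n₀ − 2ξ → 1060 = 1179 − 2ξ, giving ξ = 59.42 mol/min.
Outlet amounts (n = n₀ + ν ξ):
  C: 271.1 − 1(59.42) = 211.7
  A: 1179 − 2(59.42) = 1060
  B: 0 + 1(59.42) = 59.42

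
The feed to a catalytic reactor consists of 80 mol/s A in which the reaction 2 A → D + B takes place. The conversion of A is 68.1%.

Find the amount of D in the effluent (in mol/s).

27.2 mol/s

A reacted = 0.681 × 80 = 54.48 mol/s; ν_A = −2, so ξ = 54.48/2 = 27.24 mol/s.
Outlet amounts (n = n₀ + ν ξ):
  A: 80 − 2(27.24) = 25.52
  D: 0 + 1(27.24) = 27.24
  B: 0 + 1(27.24) = 27.24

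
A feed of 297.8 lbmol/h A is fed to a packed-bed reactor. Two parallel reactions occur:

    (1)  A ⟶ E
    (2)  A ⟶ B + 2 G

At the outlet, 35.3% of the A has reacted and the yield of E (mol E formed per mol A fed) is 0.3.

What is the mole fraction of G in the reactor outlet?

Yield of E: 1ξ₁ / 297.8 = 0.3 → ξ₁ = 89.34 lbmol/h.
Conversion of A: 1ξ₁ + 1ξ₂ = 0.353 × 297.8 = 105.1 → ξ₂ = 15.78 lbmol/h.
Outlet amounts (n = n₀ + Σ ν·ξ):
  A: 297.8 − 1(89.34) − 1(15.78) = 192.7
  E: 0 + 1(89.34) = 89.34
  B: 0 + 1(15.78) = 15.78
  G: 0 + 2(15.78) = 31.57
Total out = 329.4 lbmol/h; y_G = 31.57 / 329.4 = 0.09584.

0.0958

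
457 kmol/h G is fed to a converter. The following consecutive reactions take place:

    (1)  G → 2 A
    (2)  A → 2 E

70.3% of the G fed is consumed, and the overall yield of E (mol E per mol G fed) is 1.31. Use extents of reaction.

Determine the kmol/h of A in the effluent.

Conversion of G: G consumed = 1ξ₁ = 0.703 × 457 → ξ₁ = 321.3 kmol/h.
Yield of E: 2ξ₂ / 457 = 1.31 → ξ₂ = 299.3 kmol/h.
Outlet amounts (n = n₀ + Σ ν·ξ):
  G: 457 − 1(321.3) = 135.7
  A: 0 + 2(321.3) − 1(299.3) = 343.2
  E: 0 + 2(299.3) = 598.7

343 kmol/h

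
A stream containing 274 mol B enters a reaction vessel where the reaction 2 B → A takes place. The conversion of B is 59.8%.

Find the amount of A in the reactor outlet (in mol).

B reacted = 0.598 × 274 = 163.9 mol; ν_B = −2, so ξ = 163.9/2 = 81.93 mol.
Outlet amounts (n = n₀ + ν ξ):
  B: 274 − 2(81.93) = 110.1
  A: 0 + 1(81.93) = 81.93

81.9 mol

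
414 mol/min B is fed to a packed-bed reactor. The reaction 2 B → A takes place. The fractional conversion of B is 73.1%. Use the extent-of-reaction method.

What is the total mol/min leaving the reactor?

B reacted = 0.731 × 414 = 302.6 mol/min; ν_B = −2, so ξ = 302.6/2 = 151.3 mol/min.
Outlet amounts (n = n₀ + ν ξ):
  B: 414 − 2(151.3) = 111.4
  A: 0 + 1(151.3) = 151.3
Total out = 111.4 + 151.3 = 262.7 mol/min.

263 mol/min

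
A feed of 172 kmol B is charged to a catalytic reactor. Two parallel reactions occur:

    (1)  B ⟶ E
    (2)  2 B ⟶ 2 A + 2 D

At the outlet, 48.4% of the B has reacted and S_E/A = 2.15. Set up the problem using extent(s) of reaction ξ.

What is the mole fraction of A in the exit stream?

Conversion of B: B consumed = 0.484 × 172 = 83.25 kmol = 1ξ₁ + 2ξ₂.
Selectivity: 1ξ₁ / (2ξ₂) = 2.15 → ξ₁ = 4.3 ξ₂.
Substitute: (1·4.3 + 2) ξ₂ = 83.25 → ξ₂ = 13.21 kmol, ξ₁ = 56.82 kmol.
Outlet amounts (n = n₀ + Σ ν·ξ):
  B: 172 − 1(56.82) − 2(13.21) = 88.75
  E: 0 + 1(56.82) = 56.82
  A: 0 + 2(13.21) = 26.43
  D: 0 + 2(13.21) = 26.43
Total out = 198.4 kmol; y_A = 26.43 / 198.4 = 0.1332.

0.133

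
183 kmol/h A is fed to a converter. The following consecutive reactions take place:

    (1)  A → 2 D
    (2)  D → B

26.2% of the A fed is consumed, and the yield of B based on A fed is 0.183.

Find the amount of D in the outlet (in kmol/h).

Conversion of A: A consumed = 1ξ₁ = 0.262 × 183 → ξ₁ = 47.95 kmol/h.
Yield of B: 1ξ₂ / 183 = 0.183 → ξ₂ = 33.49 kmol/h.
Outlet amounts (n = n₀ + Σ ν·ξ):
  A: 183 − 1(47.95) = 135.1
  D: 0 + 2(47.95) − 1(33.49) = 62.4
  B: 0 + 1(33.49) = 33.49

62.4 kmol/h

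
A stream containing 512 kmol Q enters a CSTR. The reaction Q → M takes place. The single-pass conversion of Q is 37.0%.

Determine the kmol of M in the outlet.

189 kmol

Q reacted = 0.37 × 512 = 189.4 kmol; ν_Q = −1, so ξ = 189.4/1 = 189.4 kmol.
Outlet amounts (n = n₀ + ν ξ):
  Q: 512 − 1(189.4) = 322.6
  M: 0 + 1(189.4) = 189.4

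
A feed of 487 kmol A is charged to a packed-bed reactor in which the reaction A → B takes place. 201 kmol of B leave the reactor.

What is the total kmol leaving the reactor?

For B: n = n₀ + 1ξ → 201 = 0 + 1ξ, giving ξ = 201 kmol.
Outlet amounts (n = n₀ + ν ξ):
  A: 487 − 1(201) = 286
  B: 0 + 1(201) = 201
Total out = 286 + 201 = 487 kmol.

487 kmol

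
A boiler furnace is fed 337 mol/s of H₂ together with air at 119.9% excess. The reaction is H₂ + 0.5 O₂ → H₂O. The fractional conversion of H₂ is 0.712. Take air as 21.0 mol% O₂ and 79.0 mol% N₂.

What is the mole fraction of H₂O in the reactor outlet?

0.121

Stoichiometric O₂ = 0.5 × 337 = 168.5 mol/s; O₂ fed = 168.5 × 2.199 = 370.5 mol/s.
N₂ fed = 370.5 × 79/21 = 1394 mol/s.
Fuel reacted = 0.712 × 337 → ξ = 239.9 mol/s.
Outlet (n = n₀ + ν ξ):
  H₂: 337 − 1(239.9) = 97.06
  O₂: 370.5 − 0.5(239.9) = 250.6
  N₂: 1394 (inert)
  H₂O: 0 + 1(239.9) = 239.9
Total out = 1981 mol/s; y_H₂O = 239.9 / 1981 = 0.1211.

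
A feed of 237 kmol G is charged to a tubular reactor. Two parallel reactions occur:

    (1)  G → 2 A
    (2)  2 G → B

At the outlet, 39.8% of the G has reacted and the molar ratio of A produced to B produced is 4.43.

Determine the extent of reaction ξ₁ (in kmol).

ξ₁ = 49.6 kmol

Conversion of G: G consumed = 0.398 × 237 = 94.33 kmol = 1ξ₁ + 2ξ₂.
Selectivity: 2ξ₁ / (1ξ₂) = 4.43 → ξ₁ = 2.215 ξ₂.
Substitute: (1·2.215 + 2) ξ₂ = 94.33 → ξ₂ = 22.38 kmol, ξ₁ = 49.57 kmol.
Outlet amounts (n = n₀ + Σ ν·ξ):
  G: 237 − 1(49.57) − 2(22.38) = 142.7
  A: 0 + 2(49.57) = 99.14
  B: 0 + 1(22.38) = 22.38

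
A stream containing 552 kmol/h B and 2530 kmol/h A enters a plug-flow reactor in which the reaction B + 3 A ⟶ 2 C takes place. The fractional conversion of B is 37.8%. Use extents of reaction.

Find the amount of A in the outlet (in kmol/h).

B reacted = 0.378 × 552 = 208.7 kmol/h; ν_B = −1, so ξ = 208.7/1 = 208.7 kmol/h.
Outlet amounts (n = n₀ + ν ξ):
  B: 552 − 1(208.7) = 343.3
  A: 2530 − 3(208.7) = 1904
  C: 0 + 2(208.7) = 417.3

1900 kmol/h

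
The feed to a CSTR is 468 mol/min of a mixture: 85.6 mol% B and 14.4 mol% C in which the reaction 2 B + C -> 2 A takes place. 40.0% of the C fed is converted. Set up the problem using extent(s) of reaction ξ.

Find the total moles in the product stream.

441 mol/min

C reacted = 0.4 × 67.39 = 26.96 mol/min; ν_C = −1, so ξ = 26.96/1 = 26.96 mol/min.
Outlet amounts (n = n₀ + ν ξ):
  B: 400.6 − 2(26.96) = 346.7
  C: 67.39 − 1(26.96) = 40.44
  A: 0 + 2(26.96) = 53.91
Total out = 346.7 + 40.44 + 53.91 = 441 mol/min.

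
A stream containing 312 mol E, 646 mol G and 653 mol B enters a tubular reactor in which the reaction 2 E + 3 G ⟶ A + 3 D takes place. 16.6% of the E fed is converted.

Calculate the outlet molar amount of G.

E reacted = 0.166 × 312 = 51.79 mol; ν_E = −2, so ξ = 51.79/2 = 25.9 mol.
Outlet amounts (n = n₀ + ν ξ):
  E: 312 − 2(25.9) = 260.2
  G: 646 − 3(25.9) = 568.3
  A: 0 + 1(25.9) = 25.9
  D: 0 + 3(25.9) = 77.69
  B: 653 (inert)

568 mol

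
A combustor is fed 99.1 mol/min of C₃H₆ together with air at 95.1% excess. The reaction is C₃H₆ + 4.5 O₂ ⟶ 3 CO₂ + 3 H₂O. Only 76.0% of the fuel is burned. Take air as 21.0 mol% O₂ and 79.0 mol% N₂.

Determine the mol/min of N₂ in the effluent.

3270 mol/min

Stoichiometric O₂ = 4.5 × 99.1 = 445.9 mol/min; O₂ fed = 445.9 × 1.951 = 870 mol/min.
N₂ fed = 870 × 79/21 = 3273 mol/min.
Fuel reacted = 0.76 × 99.1 → ξ = 75.32 mol/min.
Outlet (n = n₀ + ν ξ):
  C₃H₆: 99.1 − 1(75.32) = 23.78
  O₂: 870 − 4.5(75.32) = 531.1
  N₂: 3273 (inert)
  CO₂: 0 + 3(75.32) = 225.9
  H₂O: 0 + 3(75.32) = 225.9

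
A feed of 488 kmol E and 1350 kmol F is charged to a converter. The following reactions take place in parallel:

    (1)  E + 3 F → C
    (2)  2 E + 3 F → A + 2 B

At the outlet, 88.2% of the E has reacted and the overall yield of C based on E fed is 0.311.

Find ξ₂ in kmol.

ξ₂ = 139 kmol

Yield of C: 1ξ₁ / 488 = 0.311 → ξ₁ = 151.8 kmol.
Conversion of E: 1ξ₁ + 2ξ₂ = 0.882 × 488 = 430.4 → ξ₂ = 139.3 kmol.
Outlet amounts (n = n₀ + Σ ν·ξ):
  E: 488 − 1(151.8) − 2(139.3) = 57.58
  F: 1350 − 3(151.8) − 3(139.3) = 476.7
  C: 0 + 1(151.8) = 151.8
  A: 0 + 1(139.3) = 139.3
  B: 0 + 2(139.3) = 278.6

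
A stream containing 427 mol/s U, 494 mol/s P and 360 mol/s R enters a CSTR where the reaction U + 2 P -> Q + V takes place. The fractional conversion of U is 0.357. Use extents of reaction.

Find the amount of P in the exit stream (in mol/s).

189 mol/s

U reacted = 0.357 × 427 = 152.4 mol/s; ν_U = −1, so ξ = 152.4/1 = 152.4 mol/s.
Outlet amounts (n = n₀ + ν ξ):
  U: 427 − 1(152.4) = 274.6
  P: 494 − 2(152.4) = 189.1
  Q: 0 + 1(152.4) = 152.4
  V: 0 + 1(152.4) = 152.4
  R: 360 (inert)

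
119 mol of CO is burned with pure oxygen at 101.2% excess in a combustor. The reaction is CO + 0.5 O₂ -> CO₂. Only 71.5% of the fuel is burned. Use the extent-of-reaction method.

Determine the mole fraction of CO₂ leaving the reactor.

Stoichiometric O₂ = 0.5 × 119 = 59.5 mol; O₂ fed = 59.5 × 2.012 = 119.7 mol.
Fuel reacted = 0.715 × 119 → ξ = 85.08 mol.
Outlet (n = n₀ + ν ξ):
  CO: 119 − 1(85.08) = 33.92
  O₂: 119.7 − 0.5(85.08) = 77.17
  CO₂: 0 + 1(85.08) = 85.08
Total out = 196.2 mol; y_CO₂ = 85.08 / 196.2 = 0.4337.

0.434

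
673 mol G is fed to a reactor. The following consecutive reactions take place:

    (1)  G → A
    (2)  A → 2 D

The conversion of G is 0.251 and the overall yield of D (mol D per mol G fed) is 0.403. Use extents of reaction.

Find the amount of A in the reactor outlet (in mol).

33.3 mol

Conversion of G: G consumed = 1ξ₁ = 0.251 × 673 → ξ₁ = 168.9 mol.
Yield of D: 2ξ₂ / 673 = 0.403 → ξ₂ = 135.6 mol.
Outlet amounts (n = n₀ + Σ ν·ξ):
  G: 673 − 1(168.9) = 504.1
  A: 0 + 1(168.9) − 1(135.6) = 33.31
  D: 0 + 2(135.6) = 271.2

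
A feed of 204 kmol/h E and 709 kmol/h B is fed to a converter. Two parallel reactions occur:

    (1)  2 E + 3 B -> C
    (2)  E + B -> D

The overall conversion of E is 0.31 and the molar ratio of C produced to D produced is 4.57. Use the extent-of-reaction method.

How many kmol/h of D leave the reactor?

Conversion of E: E consumed = 0.31 × 204 = 63.24 kmol/h = 2ξ₁ + 1ξ₂.
Selectivity: 1ξ₁ / (1ξ₂) = 4.57 → ξ₁ = 4.57 ξ₂.
Substitute: (2·4.57 + 1) ξ₂ = 63.24 → ξ₂ = 6.237 kmol/h, ξ₁ = 28.5 kmol/h.
Outlet amounts (n = n₀ + Σ ν·ξ):
  E: 204 − 2(28.5) − 1(6.237) = 140.8
  B: 709 − 3(28.5) − 1(6.237) = 617.3
  C: 0 + 1(28.5) = 28.5
  D: 0 + 1(6.237) = 6.237

6.24 kmol/h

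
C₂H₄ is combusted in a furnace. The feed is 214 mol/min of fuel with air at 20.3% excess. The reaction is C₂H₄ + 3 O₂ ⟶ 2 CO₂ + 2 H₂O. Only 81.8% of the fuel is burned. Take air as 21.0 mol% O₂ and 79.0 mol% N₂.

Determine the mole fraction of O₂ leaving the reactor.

0.0635

Stoichiometric O₂ = 3 × 214 = 642 mol/min; O₂ fed = 642 × 1.203 = 772.3 mol/min.
N₂ fed = 772.3 × 79/21 = 2905 mol/min.
Fuel reacted = 0.818 × 214 → ξ = 175.1 mol/min.
Outlet (n = n₀ + ν ξ):
  C₂H₄: 214 − 1(175.1) = 38.95
  O₂: 772.3 − 3(175.1) = 247.2
  N₂: 2905 (inert)
  CO₂: 0 + 2(175.1) = 350.1
  H₂O: 0 + 2(175.1) = 350.1
Total out = 3892 mol/min; y_O₂ = 247.2 / 3892 = 0.06351.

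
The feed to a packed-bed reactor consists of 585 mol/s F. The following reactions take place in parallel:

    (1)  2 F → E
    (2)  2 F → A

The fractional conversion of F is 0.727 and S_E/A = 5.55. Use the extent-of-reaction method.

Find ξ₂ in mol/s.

ξ₂ = 32.5 mol/s

Conversion of F: F consumed = 0.727 × 585 = 425.3 mol/s = 2ξ₁ + 2ξ₂.
Selectivity: 1ξ₁ / (1ξ₂) = 5.55 → ξ₁ = 5.55 ξ₂.
Substitute: (2·5.55 + 2) ξ₂ = 425.3 → ξ₂ = 32.47 mol/s, ξ₁ = 180.2 mol/s.
Outlet amounts (n = n₀ + Σ ν·ξ):
  F: 585 − 2(180.2) − 2(32.47) = 159.7
  E: 0 + 1(180.2) = 180.2
  A: 0 + 1(32.47) = 32.47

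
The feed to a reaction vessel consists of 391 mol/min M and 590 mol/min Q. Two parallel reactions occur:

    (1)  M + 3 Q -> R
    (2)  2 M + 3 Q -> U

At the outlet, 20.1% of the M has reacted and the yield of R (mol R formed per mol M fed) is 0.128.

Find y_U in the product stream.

0.0184

Yield of R: 1ξ₁ / 391 = 0.128 → ξ₁ = 50.05 mol/min.
Conversion of M: 1ξ₁ + 2ξ₂ = 0.201 × 391 = 78.59 → ξ₂ = 14.27 mol/min.
Outlet amounts (n = n₀ + Σ ν·ξ):
  M: 391 − 1(50.05) − 2(14.27) = 312.4
  Q: 590 − 3(50.05) − 3(14.27) = 397
  R: 0 + 1(50.05) = 50.05
  U: 0 + 1(14.27) = 14.27
Total out = 773.8 mol/min; y_U = 14.27 / 773.8 = 0.01844.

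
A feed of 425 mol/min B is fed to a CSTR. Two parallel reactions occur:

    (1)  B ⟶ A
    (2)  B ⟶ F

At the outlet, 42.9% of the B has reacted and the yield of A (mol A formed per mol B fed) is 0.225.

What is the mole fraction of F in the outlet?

Yield of A: 1ξ₁ / 425 = 0.225 → ξ₁ = 95.62 mol/min.
Conversion of B: 1ξ₁ + 1ξ₂ = 0.429 × 425 = 182.3 → ξ₂ = 86.7 mol/min.
Outlet amounts (n = n₀ + Σ ν·ξ):
  B: 425 − 1(95.62) − 1(86.7) = 242.7
  A: 0 + 1(95.62) = 95.62
  F: 0 + 1(86.7) = 86.7
Total out = 425 mol/min; y_F = 86.7 / 425 = 0.204.

0.204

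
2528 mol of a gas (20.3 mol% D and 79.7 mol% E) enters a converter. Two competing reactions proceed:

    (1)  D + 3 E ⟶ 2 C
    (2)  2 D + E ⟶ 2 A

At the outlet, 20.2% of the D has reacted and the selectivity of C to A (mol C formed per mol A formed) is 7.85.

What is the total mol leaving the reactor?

Conversion of D: D consumed = 0.202 × 513.2 = 103.7 mol = 1ξ₁ + 2ξ₂.
Selectivity: 2ξ₁ / (2ξ₂) = 7.85 → ξ₁ = 7.85 ξ₂.
Substitute: (1·7.85 + 2) ξ₂ = 103.7 → ξ₂ = 10.52 mol, ξ₁ = 82.61 mol.
Outlet amounts (n = n₀ + Σ ν·ξ):
  D: 513.2 − 1(82.61) − 2(10.52) = 409.5
  E: 2015 − 3(82.61) − 1(10.52) = 1756
  C: 0 + 2(82.61) = 165.2
  A: 0 + 2(10.52) = 21.05
Total out = 409.5 + 1756 + 165.2 + 21.05 = 2352 mol.

2350 mol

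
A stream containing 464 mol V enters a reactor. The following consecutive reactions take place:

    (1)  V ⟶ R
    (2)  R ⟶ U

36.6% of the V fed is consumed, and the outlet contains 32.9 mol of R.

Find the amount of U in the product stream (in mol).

Conversion of V: V consumed = 1ξ₁ = 0.366 × 464 → ξ₁ = 169.8 mol.
R balance: n_R = 0 + 1ξ₁ − 1ξ₂ = 32.9 → ξ₂ = (1·169.8 − 32.9)/1 = 136.9 mol.
Outlet amounts (n = n₀ + Σ ν·ξ):
  V: 464 − 1(169.8) = 294.2
  R: 0 + 1(169.8) − 1(136.9) = 32.9
  U: 0 + 1(136.9) = 136.9

137 mol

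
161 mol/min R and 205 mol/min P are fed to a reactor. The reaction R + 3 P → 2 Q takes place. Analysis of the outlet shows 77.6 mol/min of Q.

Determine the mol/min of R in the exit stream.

122 mol/min

For Q: n = n₀ + 2ξ → 77.6 = 0 + 2ξ, giving ξ = 38.8 mol/min.
Outlet amounts (n = n₀ + ν ξ):
  R: 161 − 1(38.8) = 122.2
  P: 205 − 3(38.8) = 88.6
  Q: 0 + 2(38.8) = 77.6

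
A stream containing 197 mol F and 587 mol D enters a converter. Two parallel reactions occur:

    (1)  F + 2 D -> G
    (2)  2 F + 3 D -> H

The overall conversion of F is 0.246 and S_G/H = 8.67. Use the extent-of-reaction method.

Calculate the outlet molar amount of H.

4.54 mol

Conversion of F: F consumed = 0.246 × 197 = 48.46 mol = 1ξ₁ + 2ξ₂.
Selectivity: 1ξ₁ / (1ξ₂) = 8.67 → ξ₁ = 8.67 ξ₂.
Substitute: (1·8.67 + 2) ξ₂ = 48.46 → ξ₂ = 4.542 mol, ξ₁ = 39.38 mol.
Outlet amounts (n = n₀ + Σ ν·ξ):
  F: 197 − 1(39.38) − 2(4.542) = 148.5
  D: 587 − 2(39.38) − 3(4.542) = 494.6
  G: 0 + 1(39.38) = 39.38
  H: 0 + 1(4.542) = 4.542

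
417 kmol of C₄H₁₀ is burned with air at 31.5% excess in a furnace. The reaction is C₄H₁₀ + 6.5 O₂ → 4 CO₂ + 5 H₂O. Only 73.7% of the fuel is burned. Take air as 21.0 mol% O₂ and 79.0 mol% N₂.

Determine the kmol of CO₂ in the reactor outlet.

Stoichiometric O₂ = 6.5 × 417 = 2710 kmol; O₂ fed = 2710 × 1.315 = 3564 kmol.
N₂ fed = 3564 × 79/21 = 13410 kmol.
Fuel reacted = 0.737 × 417 → ξ = 307.3 kmol.
Outlet (n = n₀ + ν ξ):
  C₄H₁₀: 417 − 1(307.3) = 109.7
  O₂: 3564 − 6.5(307.3) = 1567
  N₂: 13410 (inert)
  CO₂: 0 + 4(307.3) = 1229
  H₂O: 0 + 5(307.3) = 1537

1230 kmol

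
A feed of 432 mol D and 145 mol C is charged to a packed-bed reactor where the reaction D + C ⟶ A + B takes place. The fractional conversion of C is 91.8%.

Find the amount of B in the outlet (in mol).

133 mol

C reacted = 0.918 × 145 = 133.1 mol; ν_C = −1, so ξ = 133.1/1 = 133.1 mol.
Outlet amounts (n = n₀ + ν ξ):
  D: 432 − 1(133.1) = 298.9
  C: 145 − 1(133.1) = 11.89
  A: 0 + 1(133.1) = 133.1
  B: 0 + 1(133.1) = 133.1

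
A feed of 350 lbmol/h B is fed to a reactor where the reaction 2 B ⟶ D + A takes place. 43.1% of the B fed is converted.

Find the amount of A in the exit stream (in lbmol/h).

B reacted = 0.431 × 350 = 150.8 lbmol/h; ν_B = −2, so ξ = 150.8/2 = 75.42 lbmol/h.
Outlet amounts (n = n₀ + ν ξ):
  B: 350 − 2(75.42) = 199.2
  D: 0 + 1(75.42) = 75.42
  A: 0 + 1(75.42) = 75.42

75.4 lbmol/h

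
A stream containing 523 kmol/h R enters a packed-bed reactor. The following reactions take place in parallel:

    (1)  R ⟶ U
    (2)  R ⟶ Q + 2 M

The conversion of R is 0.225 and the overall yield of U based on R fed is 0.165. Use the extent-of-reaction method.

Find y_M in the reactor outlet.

0.107

Yield of U: 1ξ₁ / 523 = 0.165 → ξ₁ = 86.3 kmol/h.
Conversion of R: 1ξ₁ + 1ξ₂ = 0.225 × 523 = 117.7 → ξ₂ = 31.38 kmol/h.
Outlet amounts (n = n₀ + Σ ν·ξ):
  R: 523 − 1(86.3) − 1(31.38) = 405.3
  U: 0 + 1(86.3) = 86.3
  Q: 0 + 1(31.38) = 31.38
  M: 0 + 2(31.38) = 62.76
Total out = 585.8 kmol/h; y_M = 62.76 / 585.8 = 0.1071.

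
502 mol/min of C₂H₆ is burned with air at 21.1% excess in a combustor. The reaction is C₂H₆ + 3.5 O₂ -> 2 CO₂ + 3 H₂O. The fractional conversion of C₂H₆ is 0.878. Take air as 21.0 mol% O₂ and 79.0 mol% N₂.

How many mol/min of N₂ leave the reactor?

Stoichiometric O₂ = 3.5 × 502 = 1757 mol/min; O₂ fed = 1757 × 1.211 = 2128 mol/min.
N₂ fed = 2128 × 79/21 = 8004 mol/min.
Fuel reacted = 0.878 × 502 → ξ = 440.8 mol/min.
Outlet (n = n₀ + ν ξ):
  C₂H₆: 502 − 1(440.8) = 61.24
  O₂: 2128 − 3.5(440.8) = 585.1
  N₂: 8004 (inert)
  CO₂: 0 + 2(440.8) = 881.5
  H₂O: 0 + 3(440.8) = 1322

8000 mol/min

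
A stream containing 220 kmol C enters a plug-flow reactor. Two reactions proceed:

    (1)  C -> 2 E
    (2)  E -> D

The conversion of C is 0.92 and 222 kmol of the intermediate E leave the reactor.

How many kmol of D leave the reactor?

183 kmol

Conversion of C: C consumed = 1ξ₁ = 0.92 × 220 → ξ₁ = 202.4 kmol.
E balance: n_E = 0 + 2ξ₁ − 1ξ₂ = 222 → ξ₂ = (2·202.4 − 222)/1 = 182.8 kmol.
Outlet amounts (n = n₀ + Σ ν·ξ):
  C: 220 − 1(202.4) = 17.6
  E: 0 + 2(202.4) − 1(182.8) = 222
  D: 0 + 1(182.8) = 182.8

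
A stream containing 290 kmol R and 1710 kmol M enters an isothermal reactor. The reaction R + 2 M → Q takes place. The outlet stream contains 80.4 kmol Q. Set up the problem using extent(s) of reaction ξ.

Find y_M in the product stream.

0.842

For Q: n = n₀ + 1ξ → 80.4 = 0 + 1ξ, giving ξ = 80.4 kmol.
Outlet amounts (n = n₀ + ν ξ):
  R: 290 − 1(80.4) = 209.6
  M: 1710 − 2(80.4) = 1549
  Q: 0 + 1(80.4) = 80.4
Total out = 1839 kmol; y_M = 1549 / 1839 = 0.8423.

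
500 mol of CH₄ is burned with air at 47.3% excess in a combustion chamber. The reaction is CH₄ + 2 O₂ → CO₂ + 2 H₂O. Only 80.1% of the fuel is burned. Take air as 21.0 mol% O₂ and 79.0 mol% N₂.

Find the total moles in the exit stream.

7510 mol

Stoichiometric O₂ = 2 × 500 = 1000 mol; O₂ fed = 1000 × 1.473 = 1473 mol.
N₂ fed = 1473 × 79/21 = 5541 mol.
Fuel reacted = 0.801 × 500 → ξ = 400.5 mol.
Outlet (n = n₀ + ν ξ):
  CH₄: 500 − 1(400.5) = 99.5
  O₂: 1473 − 2(400.5) = 672
  N₂: 5541 (inert)
  CO₂: 0 + 1(400.5) = 400.5
  H₂O: 0 + 2(400.5) = 801
Total out = 99.5 + 672 + 5541 + 400.5 + 801 = 7514 mol.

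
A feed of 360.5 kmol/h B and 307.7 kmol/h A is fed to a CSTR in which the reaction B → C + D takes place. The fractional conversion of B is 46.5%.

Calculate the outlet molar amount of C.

B reacted = 0.465 × 360.5 = 167.6 kmol/h; ν_B = −1, so ξ = 167.6/1 = 167.6 kmol/h.
Outlet amounts (n = n₀ + ν ξ):
  B: 360.5 − 1(167.6) = 192.9
  C: 0 + 1(167.6) = 167.6
  D: 0 + 1(167.6) = 167.6
  A: 307.7 (inert)

168 kmol/h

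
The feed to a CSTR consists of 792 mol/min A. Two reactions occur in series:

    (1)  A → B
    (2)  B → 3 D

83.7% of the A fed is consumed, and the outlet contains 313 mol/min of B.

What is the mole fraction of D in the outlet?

Conversion of A: A consumed = 1ξ₁ = 0.837 × 792 → ξ₁ = 662.9 mol/min.
B balance: n_B = 0 + 1ξ₁ − 1ξ₂ = 313 → ξ₂ = (1·662.9 − 313)/1 = 349.9 mol/min.
Outlet amounts (n = n₀ + Σ ν·ξ):
  A: 792 − 1(662.9) = 129.1
  B: 0 + 1(662.9) − 1(349.9) = 313
  D: 0 + 3(349.9) = 1050
Total out = 1492 mol/min; y_D = 1050 / 1492 = 0.7037.

0.704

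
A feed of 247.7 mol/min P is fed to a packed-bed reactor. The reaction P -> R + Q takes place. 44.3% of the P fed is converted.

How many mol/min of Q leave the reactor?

P reacted = 0.443 × 247.7 = 109.7 mol/min; ν_P = −1, so ξ = 109.7/1 = 109.7 mol/min.
Outlet amounts (n = n₀ + ν ξ):
  P: 247.7 − 1(109.7) = 138
  R: 0 + 1(109.7) = 109.7
  Q: 0 + 1(109.7) = 109.7

110 mol/min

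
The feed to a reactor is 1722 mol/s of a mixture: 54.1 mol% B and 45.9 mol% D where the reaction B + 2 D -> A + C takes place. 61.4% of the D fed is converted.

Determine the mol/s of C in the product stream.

D reacted = 0.614 × 790.4 = 485.3 mol/s; ν_D = −2, so ξ = 485.3/2 = 242.7 mol/s.
Outlet amounts (n = n₀ + ν ξ):
  B: 931.6 − 1(242.7) = 688.9
  D: 790.4 − 2(242.7) = 305.1
  A: 0 + 1(242.7) = 242.7
  C: 0 + 1(242.7) = 242.7

243 mol/s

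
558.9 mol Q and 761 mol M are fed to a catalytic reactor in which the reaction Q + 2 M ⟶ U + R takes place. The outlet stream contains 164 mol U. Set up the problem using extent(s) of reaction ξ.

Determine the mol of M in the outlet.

For U: n = n₀ + 1ξ → 164 = 0 + 1ξ, giving ξ = 164 mol.
Outlet amounts (n = n₀ + ν ξ):
  Q: 558.9 − 1(164) = 394.9
  M: 761 − 2(164) = 433
  U: 0 + 1(164) = 164
  R: 0 + 1(164) = 164

433 mol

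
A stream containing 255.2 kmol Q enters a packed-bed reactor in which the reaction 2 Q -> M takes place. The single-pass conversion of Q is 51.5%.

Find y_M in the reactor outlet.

0.347

Q reacted = 0.515 × 255.2 = 131.4 kmol; ν_Q = −2, so ξ = 131.4/2 = 65.71 kmol.
Outlet amounts (n = n₀ + ν ξ):
  Q: 255.2 − 2(65.71) = 123.8
  M: 0 + 1(65.71) = 65.71
Total out = 189.5 kmol; y_M = 65.71 / 189.5 = 0.3468.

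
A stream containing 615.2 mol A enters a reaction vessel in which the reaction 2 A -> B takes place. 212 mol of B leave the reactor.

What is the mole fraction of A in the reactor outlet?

0.474

For B: n = n₀ + 1ξ → 212 = 0 + 1ξ, giving ξ = 212 mol.
Outlet amounts (n = n₀ + ν ξ):
  A: 615.2 − 2(212) = 191.2
  B: 0 + 1(212) = 212
Total out = 403.2 mol; y_A = 191.2 / 403.2 = 0.4742.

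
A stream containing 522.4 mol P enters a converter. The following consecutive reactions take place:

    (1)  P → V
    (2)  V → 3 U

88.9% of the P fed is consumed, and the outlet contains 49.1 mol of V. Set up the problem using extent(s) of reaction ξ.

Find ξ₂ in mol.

Conversion of P: P consumed = 1ξ₁ = 0.889 × 522.4 → ξ₁ = 464.4 mol.
V balance: n_V = 0 + 1ξ₁ − 1ξ₂ = 49.1 → ξ₂ = (1·464.4 − 49.1)/1 = 415.3 mol.
Outlet amounts (n = n₀ + Σ ν·ξ):
  P: 522.4 − 1(464.4) = 57.99
  V: 0 + 1(464.4) − 1(415.3) = 49.1
  U: 0 + 3(415.3) = 1246

ξ₂ = 415 mol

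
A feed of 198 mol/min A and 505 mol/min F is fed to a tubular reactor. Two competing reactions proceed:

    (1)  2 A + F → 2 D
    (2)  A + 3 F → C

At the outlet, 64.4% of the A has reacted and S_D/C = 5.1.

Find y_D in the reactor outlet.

Conversion of A: A consumed = 0.644 × 198 = 127.5 mol/min = 2ξ₁ + 1ξ₂.
Selectivity: 2ξ₁ / (1ξ₂) = 5.1 → ξ₁ = 2.55 ξ₂.
Substitute: (2·2.55 + 1) ξ₂ = 127.5 → ξ₂ = 20.9 mol/min, ξ₁ = 53.3 mol/min.
Outlet amounts (n = n₀ + Σ ν·ξ):
  A: 198 − 2(53.3) − 1(20.9) = 70.49
  F: 505 − 1(53.3) − 3(20.9) = 389
  D: 0 + 2(53.3) = 106.6
  C: 0 + 1(20.9) = 20.9
Total out = 587 mol/min; y_D = 106.6 / 587 = 0.1816.

0.182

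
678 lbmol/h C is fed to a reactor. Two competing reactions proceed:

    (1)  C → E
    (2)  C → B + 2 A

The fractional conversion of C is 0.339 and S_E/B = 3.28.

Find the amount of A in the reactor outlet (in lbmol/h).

Conversion of C: C consumed = 0.339 × 678 = 229.8 lbmol/h = 1ξ₁ + 1ξ₂.
Selectivity: 1ξ₁ / (1ξ₂) = 3.28 → ξ₁ = 3.28 ξ₂.
Substitute: (1·3.28 + 1) ξ₂ = 229.8 → ξ₂ = 53.7 lbmol/h, ξ₁ = 176.1 lbmol/h.
Outlet amounts (n = n₀ + Σ ν·ξ):
  C: 678 − 1(176.1) − 1(53.7) = 448.2
  E: 0 + 1(176.1) = 176.1
  B: 0 + 1(53.7) = 53.7
  A: 0 + 2(53.7) = 107.4

107 lbmol/h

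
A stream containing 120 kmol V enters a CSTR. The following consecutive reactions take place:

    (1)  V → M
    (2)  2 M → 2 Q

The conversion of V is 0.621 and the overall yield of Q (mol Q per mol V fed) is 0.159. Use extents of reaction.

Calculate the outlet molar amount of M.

Conversion of V: V consumed = 1ξ₁ = 0.621 × 120 → ξ₁ = 74.52 kmol.
Yield of Q: 2ξ₂ / 120 = 0.159 → ξ₂ = 9.54 kmol.
Outlet amounts (n = n₀ + Σ ν·ξ):
  V: 120 − 1(74.52) = 45.48
  M: 0 + 1(74.52) − 2(9.54) = 55.44
  Q: 0 + 2(9.54) = 19.08

55.4 kmol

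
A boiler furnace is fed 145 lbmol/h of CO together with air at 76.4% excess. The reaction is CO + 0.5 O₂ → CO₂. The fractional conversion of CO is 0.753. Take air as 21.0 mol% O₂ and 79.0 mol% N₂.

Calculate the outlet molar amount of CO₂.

Stoichiometric O₂ = 0.5 × 145 = 72.5 lbmol/h; O₂ fed = 72.5 × 1.764 = 127.9 lbmol/h.
N₂ fed = 127.9 × 79/21 = 481.1 lbmol/h.
Fuel reacted = 0.753 × 145 → ξ = 109.2 lbmol/h.
Outlet (n = n₀ + ν ξ):
  CO: 145 − 1(109.2) = 35.81
  O₂: 127.9 − 0.5(109.2) = 73.3
  N₂: 481.1 (inert)
  CO₂: 0 + 1(109.2) = 109.2

109 lbmol/h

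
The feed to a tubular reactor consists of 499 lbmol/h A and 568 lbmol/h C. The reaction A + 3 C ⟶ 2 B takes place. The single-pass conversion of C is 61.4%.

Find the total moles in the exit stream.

C reacted = 0.614 × 568 = 348.8 lbmol/h; ν_C = −3, so ξ = 348.8/3 = 116.3 lbmol/h.
Outlet amounts (n = n₀ + ν ξ):
  A: 499 − 1(116.3) = 382.7
  C: 568 − 3(116.3) = 219.2
  B: 0 + 2(116.3) = 232.5
Total out = 382.7 + 219.2 + 232.5 = 834.5 lbmol/h.

834 lbmol/h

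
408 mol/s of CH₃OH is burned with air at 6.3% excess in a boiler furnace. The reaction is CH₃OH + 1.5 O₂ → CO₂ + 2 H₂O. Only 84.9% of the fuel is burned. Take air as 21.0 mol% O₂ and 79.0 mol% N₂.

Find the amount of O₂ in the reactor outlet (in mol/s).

Stoichiometric O₂ = 1.5 × 408 = 612 mol/s; O₂ fed = 612 × 1.063 = 650.6 mol/s.
N₂ fed = 650.6 × 79/21 = 2447 mol/s.
Fuel reacted = 0.849 × 408 → ξ = 346.4 mol/s.
Outlet (n = n₀ + ν ξ):
  CH₃OH: 408 − 1(346.4) = 61.61
  O₂: 650.6 − 1.5(346.4) = 131
  N₂: 2447 (inert)
  CO₂: 0 + 1(346.4) = 346.4
  H₂O: 0 + 2(346.4) = 692.8

131 mol/s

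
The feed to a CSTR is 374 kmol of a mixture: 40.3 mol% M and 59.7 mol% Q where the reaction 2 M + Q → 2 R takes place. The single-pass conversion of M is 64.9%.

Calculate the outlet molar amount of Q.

M reacted = 0.649 × 150.7 = 97.82 kmol; ν_M = −2, so ξ = 97.82/2 = 48.91 kmol.
Outlet amounts (n = n₀ + ν ξ):
  M: 150.7 − 2(48.91) = 52.9
  Q: 223.3 − 1(48.91) = 174.4
  R: 0 + 2(48.91) = 97.82

174 kmol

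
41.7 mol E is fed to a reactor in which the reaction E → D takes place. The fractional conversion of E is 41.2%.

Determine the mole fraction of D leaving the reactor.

E reacted = 0.412 × 41.7 = 17.18 mol; ν_E = −1, so ξ = 17.18/1 = 17.18 mol.
Outlet amounts (n = n₀ + ν ξ):
  E: 41.7 − 1(17.18) = 24.52
  D: 0 + 1(17.18) = 17.18
Total out = 41.7 mol; y_D = 17.18 / 41.7 = 0.412.

0.412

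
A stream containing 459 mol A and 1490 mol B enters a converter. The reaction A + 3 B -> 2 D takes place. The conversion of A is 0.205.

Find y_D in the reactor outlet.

0.107

A reacted = 0.205 × 459 = 94.09 mol; ν_A = −1, so ξ = 94.09/1 = 94.09 mol.
Outlet amounts (n = n₀ + ν ξ):
  A: 459 − 1(94.09) = 364.9
  B: 1490 − 3(94.09) = 1208
  D: 0 + 2(94.09) = 188.2
Total out = 1761 mol; y_D = 188.2 / 1761 = 0.1069.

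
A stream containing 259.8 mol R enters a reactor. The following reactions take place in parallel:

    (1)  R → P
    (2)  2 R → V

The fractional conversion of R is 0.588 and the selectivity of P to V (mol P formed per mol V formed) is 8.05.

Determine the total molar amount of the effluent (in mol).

Conversion of R: R consumed = 0.588 × 259.8 = 152.8 mol = 1ξ₁ + 2ξ₂.
Selectivity: 1ξ₁ / (1ξ₂) = 8.05 → ξ₁ = 8.05 ξ₂.
Substitute: (1·8.05 + 2) ξ₂ = 152.8 → ξ₂ = 15.2 mol, ξ₁ = 122.4 mol.
Outlet amounts (n = n₀ + Σ ν·ξ):
  R: 259.8 − 1(122.4) − 2(15.2) = 107
  P: 0 + 1(122.4) = 122.4
  V: 0 + 1(15.2) = 15.2
Total out = 107 + 122.4 + 15.2 = 244.6 mol.

245 mol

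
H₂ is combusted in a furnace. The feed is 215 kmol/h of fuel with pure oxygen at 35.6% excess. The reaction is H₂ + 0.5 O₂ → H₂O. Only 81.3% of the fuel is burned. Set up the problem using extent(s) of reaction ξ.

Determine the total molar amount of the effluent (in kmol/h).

Stoichiometric O₂ = 0.5 × 215 = 107.5 kmol/h; O₂ fed = 107.5 × 1.356 = 145.8 kmol/h.
Fuel reacted = 0.813 × 215 → ξ = 174.8 kmol/h.
Outlet (n = n₀ + ν ξ):
  H₂: 215 − 1(174.8) = 40.21
  O₂: 145.8 − 0.5(174.8) = 58.37
  H₂O: 0 + 1(174.8) = 174.8
Total out = 40.21 + 58.37 + 174.8 = 273.4 kmol/h.

273 kmol/h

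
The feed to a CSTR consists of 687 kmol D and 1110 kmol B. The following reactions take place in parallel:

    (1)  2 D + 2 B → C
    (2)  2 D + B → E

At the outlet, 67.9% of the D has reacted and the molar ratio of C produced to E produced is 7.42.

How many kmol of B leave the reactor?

671 kmol

Conversion of D: D consumed = 0.679 × 687 = 466.5 kmol = 2ξ₁ + 2ξ₂.
Selectivity: 1ξ₁ / (1ξ₂) = 7.42 → ξ₁ = 7.42 ξ₂.
Substitute: (2·7.42 + 2) ξ₂ = 466.5 → ξ₂ = 27.7 kmol, ξ₁ = 205.5 kmol.
Outlet amounts (n = n₀ + Σ ν·ξ):
  D: 687 − 2(205.5) − 2(27.7) = 220.5
  B: 1110 − 2(205.5) − 1(27.7) = 671.2
  C: 0 + 1(205.5) = 205.5
  E: 0 + 1(27.7) = 27.7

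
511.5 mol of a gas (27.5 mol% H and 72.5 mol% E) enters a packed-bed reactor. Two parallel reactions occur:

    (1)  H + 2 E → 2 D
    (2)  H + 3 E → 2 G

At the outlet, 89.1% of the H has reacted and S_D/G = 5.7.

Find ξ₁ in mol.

Conversion of H: H consumed = 0.891 × 140.7 = 125.3 mol = 1ξ₁ + 1ξ₂.
Selectivity: 2ξ₁ / (2ξ₂) = 5.7 → ξ₁ = 5.7 ξ₂.
Substitute: (1·5.7 + 1) ξ₂ = 125.3 → ξ₂ = 18.71 mol, ξ₁ = 106.6 mol.
Outlet amounts (n = n₀ + Σ ν·ξ):
  H: 140.7 − 1(106.6) − 1(18.71) = 15.33
  E: 370.8 − 2(106.6) − 3(18.71) = 101.5
  D: 0 + 2(106.6) = 213.2
  G: 0 + 2(18.71) = 37.41

ξ₁ = 107 mol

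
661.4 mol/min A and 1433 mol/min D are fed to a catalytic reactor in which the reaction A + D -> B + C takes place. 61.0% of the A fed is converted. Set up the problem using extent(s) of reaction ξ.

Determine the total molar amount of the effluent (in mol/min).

A reacted = 0.61 × 661.4 = 403.5 mol/min; ν_A = −1, so ξ = 403.5/1 = 403.5 mol/min.
Outlet amounts (n = n₀ + ν ξ):
  A: 661.4 − 1(403.5) = 257.9
  D: 1433 − 1(403.5) = 1030
  B: 0 + 1(403.5) = 403.5
  C: 0 + 1(403.5) = 403.5
Total out = 257.9 + 1030 + 403.5 + 403.5 = 2094 mol/min.

2090 mol/min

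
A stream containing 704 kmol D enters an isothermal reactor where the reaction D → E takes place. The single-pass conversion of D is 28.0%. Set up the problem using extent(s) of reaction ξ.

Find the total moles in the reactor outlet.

704 kmol

D reacted = 0.28 × 704 = 197.1 kmol; ν_D = −1, so ξ = 197.1/1 = 197.1 kmol.
Outlet amounts (n = n₀ + ν ξ):
  D: 704 − 1(197.1) = 506.9
  E: 0 + 1(197.1) = 197.1
Total out = 506.9 + 197.1 = 704 kmol.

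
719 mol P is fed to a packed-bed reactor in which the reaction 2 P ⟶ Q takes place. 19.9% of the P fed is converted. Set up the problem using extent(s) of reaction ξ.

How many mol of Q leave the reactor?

P reacted = 0.199 × 719 = 143.1 mol; ν_P = −2, so ξ = 143.1/2 = 71.54 mol.
Outlet amounts (n = n₀ + ν ξ):
  P: 719 − 2(71.54) = 575.9
  Q: 0 + 1(71.54) = 71.54

71.5 mol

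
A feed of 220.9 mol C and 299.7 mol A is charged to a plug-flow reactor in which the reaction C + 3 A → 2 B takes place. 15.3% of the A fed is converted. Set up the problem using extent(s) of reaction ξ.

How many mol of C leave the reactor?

A reacted = 0.153 × 299.7 = 45.85 mol; ν_A = −3, so ξ = 45.85/3 = 15.28 mol.
Outlet amounts (n = n₀ + ν ξ):
  C: 220.9 − 1(15.28) = 205.6
  A: 299.7 − 3(15.28) = 253.8
  B: 0 + 2(15.28) = 30.57

206 mol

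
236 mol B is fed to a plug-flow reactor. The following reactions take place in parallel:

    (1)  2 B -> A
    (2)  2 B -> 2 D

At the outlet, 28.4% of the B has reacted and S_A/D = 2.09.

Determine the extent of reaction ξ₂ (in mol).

Conversion of B: B consumed = 0.284 × 236 = 67.02 mol = 2ξ₁ + 2ξ₂.
Selectivity: 1ξ₁ / (2ξ₂) = 2.09 → ξ₁ = 4.18 ξ₂.
Substitute: (2·4.18 + 2) ξ₂ = 67.02 → ξ₂ = 6.469 mol, ξ₁ = 27.04 mol.
Outlet amounts (n = n₀ + Σ ν·ξ):
  B: 236 − 2(27.04) − 2(6.469) = 169
  A: 0 + 1(27.04) = 27.04
  D: 0 + 2(6.469) = 12.94

ξ₂ = 6.47 mol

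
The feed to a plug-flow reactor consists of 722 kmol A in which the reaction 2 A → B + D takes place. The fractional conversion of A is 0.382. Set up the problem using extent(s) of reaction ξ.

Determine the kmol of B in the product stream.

138 kmol

A reacted = 0.382 × 722 = 275.8 kmol; ν_A = −2, so ξ = 275.8/2 = 137.9 kmol.
Outlet amounts (n = n₀ + ν ξ):
  A: 722 − 2(137.9) = 446.2
  B: 0 + 1(137.9) = 137.9
  D: 0 + 1(137.9) = 137.9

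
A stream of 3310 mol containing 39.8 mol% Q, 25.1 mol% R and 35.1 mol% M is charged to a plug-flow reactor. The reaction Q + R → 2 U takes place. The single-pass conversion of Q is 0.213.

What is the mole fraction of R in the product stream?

Q reacted = 0.213 × 1317 = 280.6 mol; ν_Q = −1, so ξ = 280.6/1 = 280.6 mol.
Outlet amounts (n = n₀ + ν ξ):
  Q: 1317 − 1(280.6) = 1037
  R: 830.8 − 1(280.6) = 550.2
  U: 0 + 2(280.6) = 561.2
  M: 1162 (inert)
Total out = 3310 mol; y_R = 550.2 / 3310 = 0.1662.

0.166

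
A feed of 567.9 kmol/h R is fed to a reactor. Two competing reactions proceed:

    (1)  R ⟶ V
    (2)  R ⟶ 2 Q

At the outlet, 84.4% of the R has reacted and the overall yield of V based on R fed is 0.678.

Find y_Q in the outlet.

0.285

Yield of V: 1ξ₁ / 567.9 = 0.678 → ξ₁ = 385 kmol/h.
Conversion of R: 1ξ₁ + 1ξ₂ = 0.844 × 567.9 = 479.3 → ξ₂ = 94.27 kmol/h.
Outlet amounts (n = n₀ + Σ ν·ξ):
  R: 567.9 − 1(385) − 1(94.27) = 88.59
  V: 0 + 1(385) = 385
  Q: 0 + 2(94.27) = 188.5
Total out = 662.2 kmol/h; y_Q = 188.5 / 662.2 = 0.2847.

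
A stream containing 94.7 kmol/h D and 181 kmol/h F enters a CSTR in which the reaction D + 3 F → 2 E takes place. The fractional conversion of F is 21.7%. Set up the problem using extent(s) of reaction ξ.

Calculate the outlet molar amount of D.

F reacted = 0.217 × 181 = 39.28 kmol/h; ν_F = −3, so ξ = 39.28/3 = 13.09 kmol/h.
Outlet amounts (n = n₀ + ν ξ):
  D: 94.7 − 1(13.09) = 81.61
  F: 181 − 3(13.09) = 141.7
  E: 0 + 2(13.09) = 26.18

81.6 kmol/h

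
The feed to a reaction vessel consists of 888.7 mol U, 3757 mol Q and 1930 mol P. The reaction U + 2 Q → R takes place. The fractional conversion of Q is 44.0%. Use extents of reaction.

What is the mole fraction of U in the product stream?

0.0126

Q reacted = 0.44 × 3757 = 1653 mol; ν_Q = −2, so ξ = 1653/2 = 826.5 mol.
Outlet amounts (n = n₀ + ν ξ):
  U: 888.7 − 1(826.5) = 62.16
  Q: 3757 − 2(826.5) = 2104
  R: 0 + 1(826.5) = 826.5
  P: 1930 (inert)
Total out = 4923 mol; y_U = 62.16 / 4923 = 0.01263.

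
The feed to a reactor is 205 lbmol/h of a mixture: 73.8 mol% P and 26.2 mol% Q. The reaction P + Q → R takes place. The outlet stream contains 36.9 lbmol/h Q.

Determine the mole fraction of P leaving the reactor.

0.715

For Q: n = n₀ − 1ξ → 36.9 = 53.71 − 1ξ, giving ξ = 16.81 lbmol/h.
Outlet amounts (n = n₀ + ν ξ):
  P: 151.3 − 1(16.81) = 134.5
  Q: 53.71 − 1(16.81) = 36.9
  R: 0 + 1(16.81) = 16.81
Total out = 188.2 lbmol/h; y_P = 134.5 / 188.2 = 0.7146.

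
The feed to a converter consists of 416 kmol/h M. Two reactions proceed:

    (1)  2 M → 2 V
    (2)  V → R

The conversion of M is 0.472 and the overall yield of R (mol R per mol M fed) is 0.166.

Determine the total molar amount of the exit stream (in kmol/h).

416 kmol/h

Conversion of M: M consumed = 2ξ₁ = 0.472 × 416 → ξ₁ = 98.18 kmol/h.
Yield of R: 1ξ₂ / 416 = 0.166 → ξ₂ = 69.06 kmol/h.
Outlet amounts (n = n₀ + Σ ν·ξ):
  M: 416 − 2(98.18) = 219.6
  V: 0 + 2(98.18) − 1(69.06) = 127.3
  R: 0 + 1(69.06) = 69.06
Total out = 219.6 + 127.3 + 69.06 = 416 kmol/h.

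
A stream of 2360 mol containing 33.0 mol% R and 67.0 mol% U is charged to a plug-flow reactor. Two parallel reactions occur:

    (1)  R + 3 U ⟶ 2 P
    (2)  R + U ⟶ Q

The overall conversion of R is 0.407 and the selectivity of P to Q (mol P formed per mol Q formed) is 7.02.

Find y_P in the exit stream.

0.275

Conversion of R: R consumed = 0.407 × 778.8 = 317 mol = 1ξ₁ + 1ξ₂.
Selectivity: 2ξ₁ / (1ξ₂) = 7.02 → ξ₁ = 3.51 ξ₂.
Substitute: (1·3.51 + 1) ξ₂ = 317 → ξ₂ = 70.28 mol, ξ₁ = 246.7 mol.
Outlet amounts (n = n₀ + Σ ν·ξ):
  R: 778.8 − 1(246.7) − 1(70.28) = 461.8
  U: 1581 − 3(246.7) − 1(70.28) = 770.8
  P: 0 + 2(246.7) = 493.4
  Q: 0 + 1(70.28) = 70.28
Total out = 1796 mol; y_P = 493.4 / 1796 = 0.2747.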